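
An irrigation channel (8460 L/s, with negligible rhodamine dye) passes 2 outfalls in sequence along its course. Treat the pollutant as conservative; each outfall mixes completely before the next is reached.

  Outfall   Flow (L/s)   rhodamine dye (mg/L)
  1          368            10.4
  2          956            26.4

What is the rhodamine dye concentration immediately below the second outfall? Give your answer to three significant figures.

Outfall 1: combined Q = 8828 L/s; C = (8460·0 + 368.0·10.40)/8828 = 0.4335 mg/L.
Outfall 2: combined Q = 9784 L/s; C = (8828·0.4335 + 956.0·26.40)/9784 = 2.971 mg/L.

2.97 mg/L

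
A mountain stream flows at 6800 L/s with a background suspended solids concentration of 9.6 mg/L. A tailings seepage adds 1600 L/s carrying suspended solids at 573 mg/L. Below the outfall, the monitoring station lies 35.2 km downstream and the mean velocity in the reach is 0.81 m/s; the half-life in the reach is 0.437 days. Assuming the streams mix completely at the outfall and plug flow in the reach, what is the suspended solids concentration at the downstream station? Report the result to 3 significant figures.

52.6 mg/L

Mixed concentration C = ΣQC/ΣQ = (6800·9.600 + 1600·573.0) / 8400 = 982100/8400 = 116.9 mg/L.
Travel time t = 35.2·1000 / 0.81 = 43460 s = 12.07 h.
Half-life 0.437 d → k = ln 2 / 0.437 = 1.586 d⁻¹.
Decay over the reach: 116.9·exp(−kt) = 116.9·0.4503 = 52.65 mg/L.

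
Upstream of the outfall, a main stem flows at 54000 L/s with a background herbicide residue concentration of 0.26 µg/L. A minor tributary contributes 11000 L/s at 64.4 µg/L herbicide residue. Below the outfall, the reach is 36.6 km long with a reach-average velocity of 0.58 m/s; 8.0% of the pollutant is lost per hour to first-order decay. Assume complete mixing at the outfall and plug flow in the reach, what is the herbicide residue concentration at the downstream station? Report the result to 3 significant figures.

2.58 µg/L

Conservation of mass: C = (54000·0.2600 + 11000·64.40) / 65000 = 722400/65000 = 11.11 µg/L.
Travel time t = 36.6·1000 / 0.58 = 63100 s = 17.53 h.
8.0%/h lost → k = −ln(1 − 0.08) = 0.08338 h⁻¹.
After decay, C = 11.11 × e^(−kt) = 11.11 × 0.2319 = 2.577 µg/L.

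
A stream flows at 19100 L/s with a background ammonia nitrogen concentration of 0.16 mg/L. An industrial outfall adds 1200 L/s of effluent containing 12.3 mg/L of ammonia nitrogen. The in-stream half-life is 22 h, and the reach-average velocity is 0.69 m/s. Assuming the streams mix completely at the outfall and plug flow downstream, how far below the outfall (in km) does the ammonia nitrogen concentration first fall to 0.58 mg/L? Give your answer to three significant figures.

32.7 km

Flow-weighted average: C = (19100·0.1600 + 1200·12.30) / 20300 = 17820/20300 = 0.8776 mg/L.
Half-life 22 h → k = ln 2 / 22 = 0.03151 h⁻¹ = 0.7562 d⁻¹.
Set 0.8776·exp(−k·t) = 0.58 → t = ln(0.8776/0.58)/k = 47330 s = 13.15 h.
Distance = v·t = 0.69·47330 = 32660 m = 32.66 km.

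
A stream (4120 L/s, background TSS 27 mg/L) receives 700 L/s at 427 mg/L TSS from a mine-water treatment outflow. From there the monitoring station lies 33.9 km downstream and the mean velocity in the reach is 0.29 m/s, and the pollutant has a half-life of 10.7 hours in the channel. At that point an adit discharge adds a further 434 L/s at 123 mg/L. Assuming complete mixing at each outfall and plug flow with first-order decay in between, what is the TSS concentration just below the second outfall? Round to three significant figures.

19.7 mg/L

After mixing, C = (4120·27.00 + 700.0·427.0) / 4820 = 410100/4820 = 85.09 mg/L; combined flow 4820 L/s.
Travel time t = 33.9·1000 / 0.29 = 116900 s = 32.47 h.
Half-life 10.7 h → k = ln 2 / 10.7 = 0.06478 h⁻¹ = 1.555 d⁻¹.
Applying C = C₀e^(−kt): 85.09 × 0.1220 = 10.38 mg/L.
Second outfall: C = (4820·10.38 + 434.0·123.0)/5254 = 19.69 mg/L.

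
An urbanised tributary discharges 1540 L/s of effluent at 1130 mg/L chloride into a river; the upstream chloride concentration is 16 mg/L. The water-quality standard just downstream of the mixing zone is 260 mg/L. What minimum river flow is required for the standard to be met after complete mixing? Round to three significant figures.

5490 L/s

Set C_mix = 260: (Q·16.00 + 1540·1130) / (Q + 1540) = 260
→ Q = 1540·(1130 − 260)/(260 − 16.00) = 5491 L/s.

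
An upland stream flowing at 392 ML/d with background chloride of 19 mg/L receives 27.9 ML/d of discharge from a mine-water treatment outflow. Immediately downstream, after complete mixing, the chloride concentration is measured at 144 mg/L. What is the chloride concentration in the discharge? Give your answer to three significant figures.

Mass balance: 392.0·19.00 + 27.90·Cₑ = 419.9·144.0
→ Cₑ = (419.9·144.0 − 392.0·19.00) / 27.90 = 1900 mg/L.

1900 mg/L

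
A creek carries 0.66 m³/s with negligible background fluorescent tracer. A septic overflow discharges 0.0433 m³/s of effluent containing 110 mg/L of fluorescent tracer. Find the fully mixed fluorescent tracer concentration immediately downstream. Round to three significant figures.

6.77 mg/L

Mixed concentration C = ΣQC/ΣQ = (0.6600·0 + 0.04330·110.0) / 0.7033 = 4.763/0.7033 = 6.772 mg/L.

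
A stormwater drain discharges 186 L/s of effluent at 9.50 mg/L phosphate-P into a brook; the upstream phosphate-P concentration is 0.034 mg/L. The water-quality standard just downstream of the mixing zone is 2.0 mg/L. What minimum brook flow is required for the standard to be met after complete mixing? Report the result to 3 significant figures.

Set C_mix = 2.0: (Q·0.03400 + 186.0·9.500) / (Q + 186.0) = 2.0
→ Q = 186.0·(9.500 − 2.0)/(2.0 − 0.03400) = 709.6 L/s.

710 L/s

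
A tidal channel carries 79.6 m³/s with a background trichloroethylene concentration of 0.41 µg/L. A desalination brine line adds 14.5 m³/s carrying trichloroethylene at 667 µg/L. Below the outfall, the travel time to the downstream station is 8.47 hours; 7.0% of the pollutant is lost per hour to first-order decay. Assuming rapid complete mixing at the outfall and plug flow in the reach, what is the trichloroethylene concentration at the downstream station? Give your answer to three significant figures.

Mass balance: C = (79.60·0.4100 + 14.50·667.0) / 94.10 = 9704/94.10 = 103.1 µg/L.
7.0%/h lost → k = −ln(1 − 0.07) = 0.07257 h⁻¹.
First-order decay: C = 103.1·exp(−k·t) = 103.1·0.5408 = 55.77 µg/L.

55.8 µg/L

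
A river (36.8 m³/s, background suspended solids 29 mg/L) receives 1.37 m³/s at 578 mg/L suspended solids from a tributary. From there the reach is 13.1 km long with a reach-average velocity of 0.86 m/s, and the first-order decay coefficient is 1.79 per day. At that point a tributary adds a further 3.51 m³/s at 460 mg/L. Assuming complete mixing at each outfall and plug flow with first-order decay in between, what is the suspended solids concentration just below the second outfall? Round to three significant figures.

71.3 mg/L

Conservation of mass: C = (36.80·29.00 + 1.370·578.0) / 38.17 = 1859/38.17 = 48.70 mg/L; combined flow 38.17 m³/s.
Travel time t = 13.1·1000 / 0.86 = 15230 s = 4.231 h.
Decay over the reach: 48.70·exp(−kt) = 48.70·0.7294 = 35.52 mg/L.
At the second outfall, C = (38.17·35.52 + 3.510·460.0) / (38.17 + 3.510) = 71.27 mg/L.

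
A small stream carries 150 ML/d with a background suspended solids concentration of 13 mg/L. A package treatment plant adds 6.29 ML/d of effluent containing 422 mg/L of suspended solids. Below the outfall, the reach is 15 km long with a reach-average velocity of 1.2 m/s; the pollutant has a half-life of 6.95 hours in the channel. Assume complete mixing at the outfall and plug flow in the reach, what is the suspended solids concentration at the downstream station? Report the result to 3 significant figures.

20.8 mg/L

Conservation of mass: C = (150.0·13.00 + 6.290·422.0) / 156.3 = 4604/156.3 = 29.46 mg/L.
Travel time t = 15·1000 / 1.2 = 12500 s = 3.472 h.
Half-life 6.95 h → k = ln 2 / 6.95 = 0.09973 h⁻¹ = 2.394 d⁻¹.
First-order decay: C = 29.46·exp(−k·t) = 29.46·0.7073 = 20.84 mg/L.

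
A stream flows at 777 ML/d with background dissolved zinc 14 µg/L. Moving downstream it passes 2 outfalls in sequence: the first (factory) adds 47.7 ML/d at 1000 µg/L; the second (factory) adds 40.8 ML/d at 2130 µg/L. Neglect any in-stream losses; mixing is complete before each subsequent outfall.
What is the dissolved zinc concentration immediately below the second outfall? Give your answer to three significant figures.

Outfall 1: combined Q = 824.7 ML/d; C = (777.0·14.00 + 47.70·1000)/824.7 = 71.03 µg/L.
Outfall 2: combined Q = 865.5 ML/d; C = (824.7·71.03 + 40.80·2130)/865.5 = 168.1 µg/L.

168 µg/L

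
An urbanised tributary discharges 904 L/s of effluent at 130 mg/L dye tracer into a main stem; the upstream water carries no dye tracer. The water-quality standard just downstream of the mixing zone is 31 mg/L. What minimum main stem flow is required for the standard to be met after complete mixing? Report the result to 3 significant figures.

Set C_mix = 31: (Q·0 + 904.0·130.0) / (Q + 904.0) = 31
→ Q = 904.0·(130.0 − 31)/(31 − 0) = 2887 L/s.

2890 L/s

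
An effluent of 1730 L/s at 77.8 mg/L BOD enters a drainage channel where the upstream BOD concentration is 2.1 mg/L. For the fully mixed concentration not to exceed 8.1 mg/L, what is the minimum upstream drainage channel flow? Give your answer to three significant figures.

Set C_mix = 8.1: (Q·2.100 + 1730·77.80) / (Q + 1730) = 8.1
→ Q = 1730·(77.80 − 8.1)/(8.1 − 2.100) = 20100 L/s.

20100 L/s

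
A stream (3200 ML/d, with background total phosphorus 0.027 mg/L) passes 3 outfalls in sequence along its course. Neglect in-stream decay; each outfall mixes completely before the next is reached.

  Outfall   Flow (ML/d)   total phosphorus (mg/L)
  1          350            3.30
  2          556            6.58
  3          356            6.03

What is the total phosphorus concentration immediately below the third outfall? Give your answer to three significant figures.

1.58 mg/L

Below outfall 1: Q → 3550 ML/d, C = (3200·0.02700 + 350.0·3.300)/3550 = 0.3497 mg/L.
Below outfall 2: Q → 4106 ML/d, C = (3550·0.3497 + 556.0·6.580)/4106 = 1.193 mg/L.
Below outfall 3: Q → 4462 ML/d, C = (4106·1.193 + 356.0·6.030)/4462 = 1.579 mg/L.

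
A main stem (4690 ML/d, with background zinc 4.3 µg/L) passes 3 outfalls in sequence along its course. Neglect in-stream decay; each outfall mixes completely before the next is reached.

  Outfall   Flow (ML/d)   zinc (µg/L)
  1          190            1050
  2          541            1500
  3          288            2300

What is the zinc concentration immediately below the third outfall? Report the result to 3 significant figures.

297 µg/L

After outfall 1: Q = 4690 + 190.0 = 4880 ML/d; C = (4690·4.300 + 190.0·1050)/4880 = 45.01 µg/L.
After outfall 2: Q = 4880 + 541.0 = 5421 ML/d; C = (4880·45.01 + 541.0·1500)/5421 = 190.2 µg/L.
After outfall 3: Q = 5421 + 288.0 = 5709 ML/d; C = (5421·190.2 + 288.0·2300)/5709 = 296.6 µg/L.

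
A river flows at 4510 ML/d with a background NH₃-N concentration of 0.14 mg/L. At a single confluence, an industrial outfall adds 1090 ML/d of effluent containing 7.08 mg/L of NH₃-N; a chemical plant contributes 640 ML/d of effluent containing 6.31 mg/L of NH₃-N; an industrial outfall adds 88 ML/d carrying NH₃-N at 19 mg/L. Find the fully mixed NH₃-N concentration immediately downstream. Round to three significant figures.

Conservation of mass: C = (4510·0.1400 + 1090·7.080 + 640.0·6.310 + 88.00·19.00) / 6328 = 14060/6328 = 2.222 mg/L.

2.22 mg/L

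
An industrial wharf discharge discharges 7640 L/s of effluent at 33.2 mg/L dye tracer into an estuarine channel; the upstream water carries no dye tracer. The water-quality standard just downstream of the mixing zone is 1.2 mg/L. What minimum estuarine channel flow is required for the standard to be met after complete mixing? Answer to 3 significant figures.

Set C_mix = 1.2: (Q·0 + 7640·33.20) / (Q + 7640) = 1.2
→ Q = 7640·(33.20 − 1.2)/(1.2 − 0) = 203700 L/s.

204000 L/s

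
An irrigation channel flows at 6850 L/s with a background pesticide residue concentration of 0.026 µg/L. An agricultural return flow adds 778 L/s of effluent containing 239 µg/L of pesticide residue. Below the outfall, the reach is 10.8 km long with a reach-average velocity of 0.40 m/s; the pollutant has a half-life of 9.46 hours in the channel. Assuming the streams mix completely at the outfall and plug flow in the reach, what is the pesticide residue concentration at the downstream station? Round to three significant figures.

14.1 µg/L

Mixed concentration C = ΣQC/ΣQ = (6850·0.02600 + 778.0·239.0) / 7628 = 186100/7628 = 24.40 µg/L.
Travel time t = 10.8·1000 / 0.40 = 27000 s = 7.500 h.
Half-life 9.46 h → k = ln 2 / 9.46 = 0.07327 h⁻¹ = 1.759 d⁻¹.
First-order decay: C = 24.40·exp(−k·t) = 24.40·0.5772 = 14.08 µg/L.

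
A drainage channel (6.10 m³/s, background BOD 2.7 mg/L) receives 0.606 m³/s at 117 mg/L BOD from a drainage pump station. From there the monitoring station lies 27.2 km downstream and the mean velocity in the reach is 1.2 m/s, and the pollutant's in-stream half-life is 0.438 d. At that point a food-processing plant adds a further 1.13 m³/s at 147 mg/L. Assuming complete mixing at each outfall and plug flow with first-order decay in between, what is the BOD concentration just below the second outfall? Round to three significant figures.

28.6 mg/L

Flow-weighted average: C = (6.100·2.700 + 0.6060·117.0) / 6.706 = 87.37/6.706 = 13.03 mg/L; combined flow 6.706 m³/s.
Travel time t = 27.2·1000 / 1.2 = 22670 s = 6.296 h.
Half-life 0.438 d → k = ln 2 / 0.438 = 1.583 d⁻¹.
First-order decay: C = 13.03·exp(−k·t) = 13.03·0.6602 = 8.602 mg/L.
Second outfall: C = (6.706·8.602 + 1.130·147.0)/7.836 = 28.56 mg/L.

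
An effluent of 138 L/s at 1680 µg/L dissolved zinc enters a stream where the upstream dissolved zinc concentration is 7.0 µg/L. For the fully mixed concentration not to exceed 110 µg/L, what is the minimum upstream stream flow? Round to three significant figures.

Set C_mix = 110: (Q·7.000 + 138.0·1680) / (Q + 138.0) = 110
→ Q = 138.0·(1680 − 110)/(110 − 7.000) = 2103 L/s.

2100 L/s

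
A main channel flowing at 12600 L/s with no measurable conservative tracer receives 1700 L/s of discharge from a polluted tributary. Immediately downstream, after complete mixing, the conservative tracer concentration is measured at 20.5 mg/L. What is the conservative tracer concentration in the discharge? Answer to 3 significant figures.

172 mg/L

Mass balance: 12600·0 + 1700·Cₑ = 14300·20.50
→ Cₑ = (14300·20.50 − 12600·0) / 1700 = 172.4 mg/L.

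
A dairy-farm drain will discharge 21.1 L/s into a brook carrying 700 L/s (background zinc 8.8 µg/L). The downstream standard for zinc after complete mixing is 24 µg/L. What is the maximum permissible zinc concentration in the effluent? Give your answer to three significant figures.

528 µg/L

At the limit, (Qr·Cr + Qe·Cₑ)/(Qr + Qe) = 24:
Cₑ = (721.1·24 − 700.0·8.800) / 21.10 = 528.3 µg/L.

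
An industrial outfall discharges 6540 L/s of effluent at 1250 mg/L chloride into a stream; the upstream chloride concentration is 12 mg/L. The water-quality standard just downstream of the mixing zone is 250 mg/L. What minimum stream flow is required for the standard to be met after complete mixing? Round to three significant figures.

27500 L/s

Set C_mix = 250: (Q·12.00 + 6540·1250) / (Q + 6540) = 250
→ Q = 6540·(1250 − 250)/(250 − 12.00) = 27480 L/s.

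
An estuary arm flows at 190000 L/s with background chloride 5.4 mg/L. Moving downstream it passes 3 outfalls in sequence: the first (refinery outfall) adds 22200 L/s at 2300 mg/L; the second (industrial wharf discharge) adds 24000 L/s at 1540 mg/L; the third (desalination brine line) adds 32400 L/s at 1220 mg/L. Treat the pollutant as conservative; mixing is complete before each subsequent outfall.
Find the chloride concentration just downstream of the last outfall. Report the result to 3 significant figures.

479 mg/L

Outfall 1: combined Q = 212200 L/s; C = (190000·5.400 + 22200·2300)/212200 = 245.5 mg/L.
Outfall 2: combined Q = 236200 L/s; C = (212200·245.5 + 24000·1540)/236200 = 377.0 mg/L.
Outfall 3: combined Q = 268600 L/s; C = (236200·377.0 + 32400·1220)/268600 = 478.7 mg/L.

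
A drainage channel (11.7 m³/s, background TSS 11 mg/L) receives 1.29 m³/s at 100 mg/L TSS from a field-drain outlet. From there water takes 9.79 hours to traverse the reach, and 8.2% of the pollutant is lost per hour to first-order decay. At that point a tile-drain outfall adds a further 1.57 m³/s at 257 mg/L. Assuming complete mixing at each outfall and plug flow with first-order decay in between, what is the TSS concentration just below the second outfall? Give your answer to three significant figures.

Mass balance: C = (11.70·11.00 + 1.290·100.0) / 12.99 = 257.7/12.99 = 19.84 mg/L; combined flow 12.99 m³/s.
8.2%/h lost → k = −ln(1 − 0.082) = 0.08556 h⁻¹.
After decay, C = 19.84 × e^(−kt) = 19.84 × 0.4327 = 8.585 mg/L.
Second outfall: C = (12.99·8.585 + 1.570·257.0)/14.56 = 35.37 mg/L.

35.4 mg/L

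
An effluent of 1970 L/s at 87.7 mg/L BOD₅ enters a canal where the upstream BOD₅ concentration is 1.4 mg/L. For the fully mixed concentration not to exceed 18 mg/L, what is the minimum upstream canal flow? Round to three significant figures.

8270 L/s

Set C_mix = 18: (Q·1.400 + 1970·87.70) / (Q + 1970) = 18
→ Q = 1970·(87.70 − 18)/(18 − 1.400) = 8272 L/s.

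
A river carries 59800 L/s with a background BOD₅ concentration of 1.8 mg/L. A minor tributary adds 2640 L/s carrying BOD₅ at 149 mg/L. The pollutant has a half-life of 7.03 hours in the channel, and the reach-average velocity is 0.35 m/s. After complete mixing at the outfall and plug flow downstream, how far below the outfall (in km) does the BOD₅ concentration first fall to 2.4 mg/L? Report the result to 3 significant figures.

15.4 km

After mixing, C = (59800·1.800 + 2640·149.0) / 62440 = 501000/62440 = 8.024 mg/L.
Half-life 7.03 h → k = ln 2 / 7.03 = 0.09860 h⁻¹ = 2.366 d⁻¹.
Set 8.024·exp(−k·t) = 2.4 → t = ln(8.024/2.4)/k = 44070 s = 12.24 h.
Distance = v·t = 0.35·44070 = 15420 m = 15.42 km.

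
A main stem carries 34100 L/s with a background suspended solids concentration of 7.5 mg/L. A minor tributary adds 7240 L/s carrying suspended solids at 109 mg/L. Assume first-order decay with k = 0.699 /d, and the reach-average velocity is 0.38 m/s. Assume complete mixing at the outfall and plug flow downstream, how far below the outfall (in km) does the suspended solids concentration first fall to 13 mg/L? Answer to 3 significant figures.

31.2 km

After mixing, C = (34100·7.500 + 7240·109.0) / 41340 = 1045000/41340 = 25.28 mg/L.
Set 25.28·exp(−k·t) = 13 → t = ln(25.28/13)/k = 82190 s = 22.83 h.
Distance = v·t = 0.38·82190 = 31230 m = 31.23 km.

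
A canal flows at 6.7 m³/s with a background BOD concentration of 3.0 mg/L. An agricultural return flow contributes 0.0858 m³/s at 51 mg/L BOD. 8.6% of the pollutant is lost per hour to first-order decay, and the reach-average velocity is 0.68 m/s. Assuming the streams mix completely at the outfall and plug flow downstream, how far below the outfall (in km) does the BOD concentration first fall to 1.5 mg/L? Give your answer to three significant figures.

23.9 km

Mass balance: C = (6.700·3.000 + 0.08580·51.00) / 6.786 = 24.48/6.786 = 3.607 mg/L.
8.6%/h lost → k = −ln(1 − 0.086) = 0.08992 h⁻¹.
Set 3.607·exp(−k·t) = 1.5 → t = ln(3.607/1.5)/k = 35120 s = 9.757 h.
Distance = v·t = 0.68·35120 = 23880 m = 23.88 km.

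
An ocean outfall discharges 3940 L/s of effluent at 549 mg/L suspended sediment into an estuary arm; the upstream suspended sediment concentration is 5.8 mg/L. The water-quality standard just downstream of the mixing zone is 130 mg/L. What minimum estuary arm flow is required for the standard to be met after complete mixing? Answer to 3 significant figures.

Set C_mix = 130: (Q·5.800 + 3940·549.0) / (Q + 3940) = 130
→ Q = 3940·(549.0 − 130)/(130 − 5.800) = 13290 L/s.

13300 L/s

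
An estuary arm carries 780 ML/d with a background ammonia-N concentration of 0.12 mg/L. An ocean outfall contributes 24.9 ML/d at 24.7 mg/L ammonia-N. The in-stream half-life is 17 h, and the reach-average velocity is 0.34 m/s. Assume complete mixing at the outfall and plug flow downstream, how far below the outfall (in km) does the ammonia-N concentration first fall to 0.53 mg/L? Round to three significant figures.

15.2 km

Mixed concentration C = ΣQC/ΣQ = (780.0·0.1200 + 24.90·24.70) / 804.9 = 708.6/804.9 = 0.8804 mg/L.
Half-life 17 h → k = ln 2 / 17 = 0.04077 h⁻¹ = 0.9786 d⁻¹.
Set 0.8804·exp(−k·t) = 0.53 → t = ln(0.8804/0.53)/k = 44810 s = 12.45 h.
Distance = v·t = 0.34·44810 = 15230 m = 15.23 km.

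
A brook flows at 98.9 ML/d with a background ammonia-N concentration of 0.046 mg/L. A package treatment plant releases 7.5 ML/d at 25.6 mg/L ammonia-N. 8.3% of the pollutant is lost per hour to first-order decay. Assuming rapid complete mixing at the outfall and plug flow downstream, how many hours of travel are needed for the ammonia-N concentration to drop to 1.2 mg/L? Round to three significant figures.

4.98 h

Mass balance: C = (98.90·0.04600 + 7.500·25.60) / 106.4 = 196.5/106.4 = 1.847 mg/L.
8.3%/h lost → k = −ln(1 − 0.083) = 0.08665 h⁻¹.
1.847·exp(−k·t) = 1.2 → t = ln(1.847/1.2)/k = 17920 s = 4.979 h.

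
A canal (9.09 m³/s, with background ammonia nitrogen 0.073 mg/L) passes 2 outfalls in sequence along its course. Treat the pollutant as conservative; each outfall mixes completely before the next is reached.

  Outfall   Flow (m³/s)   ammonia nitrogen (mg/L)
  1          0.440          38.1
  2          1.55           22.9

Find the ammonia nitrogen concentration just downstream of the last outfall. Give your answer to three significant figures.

4.78 mg/L

After outfall 1: Q = 9.090 + 0.4400 = 9.530 m³/s; C = (9.090·0.07300 + 0.4400·38.10)/9.530 = 1.829 mg/L.
After outfall 2: Q = 9.530 + 1.550 = 11.08 m³/s; C = (9.530·1.829 + 1.550·22.90)/11.08 = 4.776 mg/L.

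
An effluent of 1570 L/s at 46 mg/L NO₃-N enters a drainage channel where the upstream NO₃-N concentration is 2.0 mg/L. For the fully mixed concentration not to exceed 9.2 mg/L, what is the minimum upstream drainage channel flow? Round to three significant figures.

Set C_mix = 9.2: (Q·2.000 + 1570·46.00) / (Q + 1570) = 9.2
→ Q = 1570·(46.00 − 9.2)/(9.2 − 2.000) = 8024 L/s.

8020 L/s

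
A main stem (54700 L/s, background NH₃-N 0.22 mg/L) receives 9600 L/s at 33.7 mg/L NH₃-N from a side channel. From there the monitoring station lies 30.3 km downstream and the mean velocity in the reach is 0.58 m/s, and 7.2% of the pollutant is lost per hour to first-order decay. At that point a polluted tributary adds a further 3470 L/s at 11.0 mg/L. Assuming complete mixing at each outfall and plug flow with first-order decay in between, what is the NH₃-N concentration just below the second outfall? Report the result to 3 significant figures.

Mixed concentration C = ΣQC/ΣQ = (54700·0.2200 + 9600·33.70) / 64300 = 335600/64300 = 5.219 mg/L; combined flow 64300 L/s.
Travel time t = 30.3·1000 / 0.58 = 52240 s = 14.51 h.
7.2%/h lost → k = −ln(1 − 0.072) = 0.07472 h⁻¹.
After decay, C = 5.219 × e^(−kt) = 5.219 × 0.3381 = 1.765 mg/L.
At the second outfall, C = (64300·1.765 + 3470·11.00) / (64300 + 3470) = 2.237 mg/L.

2.24 mg/L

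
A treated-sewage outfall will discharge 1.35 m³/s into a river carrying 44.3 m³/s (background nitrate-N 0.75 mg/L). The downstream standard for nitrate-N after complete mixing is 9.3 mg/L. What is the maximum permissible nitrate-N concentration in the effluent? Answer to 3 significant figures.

At the limit, (Qr·Cr + Qe·Cₑ)/(Qr + Qe) = 9.3:
Cₑ = (45.65·9.3 − 44.30·0.7500) / 1.350 = 289.9 mg/L.

290 mg/L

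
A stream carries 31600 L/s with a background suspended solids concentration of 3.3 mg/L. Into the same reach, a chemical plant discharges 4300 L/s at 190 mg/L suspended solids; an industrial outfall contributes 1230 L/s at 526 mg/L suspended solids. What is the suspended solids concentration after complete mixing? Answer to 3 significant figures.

42.2 mg/L

After mixing, C = (31600·3.300 + 4300·190.0 + 1230·526.0) / 37130 = 1568000/37130 = 42.24 mg/L.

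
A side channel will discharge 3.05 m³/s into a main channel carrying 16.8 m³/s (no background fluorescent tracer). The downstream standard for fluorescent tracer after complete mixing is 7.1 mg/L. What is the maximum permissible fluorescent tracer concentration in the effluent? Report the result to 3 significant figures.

At the limit, (Qr·Cr + Qe·Cₑ)/(Qr + Qe) = 7.1:
Cₑ = (19.85·7.1 − 16.80·0) / 3.050 = 46.21 mg/L.

46.2 mg/L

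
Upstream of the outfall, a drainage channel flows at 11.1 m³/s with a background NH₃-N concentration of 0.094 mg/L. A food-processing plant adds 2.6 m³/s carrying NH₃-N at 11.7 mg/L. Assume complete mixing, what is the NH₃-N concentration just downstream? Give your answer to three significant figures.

Conservation of mass: C = (11.10·0.09400 + 2.600·11.70) / 13.70 = 31.46/13.70 = 2.297 mg/L.

2.30 mg/L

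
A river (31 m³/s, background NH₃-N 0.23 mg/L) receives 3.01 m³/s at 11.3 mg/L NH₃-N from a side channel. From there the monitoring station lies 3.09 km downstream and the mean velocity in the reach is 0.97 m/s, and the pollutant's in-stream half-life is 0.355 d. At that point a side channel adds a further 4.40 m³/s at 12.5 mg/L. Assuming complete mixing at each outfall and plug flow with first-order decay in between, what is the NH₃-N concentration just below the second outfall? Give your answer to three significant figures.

Flow-weighted average: C = (31.00·0.2300 + 3.010·11.30) / 34.01 = 41.14/34.01 = 1.210 mg/L; combined flow 34.01 m³/s.
Travel time t = 3.09·1000 / 0.97 = 3186 s = 0.8849 h.
Half-life 0.355 d → k = ln 2 / 0.355 = 1.953 d⁻¹.
After decay, C = 1.210 × e^(−kt) = 1.210 × 0.9305 = 1.126 mg/L.
At the second outfall, C = (34.01·1.126 + 4.400·12.50) / (34.01 + 4.400) = 2.429 mg/L.

2.43 mg/L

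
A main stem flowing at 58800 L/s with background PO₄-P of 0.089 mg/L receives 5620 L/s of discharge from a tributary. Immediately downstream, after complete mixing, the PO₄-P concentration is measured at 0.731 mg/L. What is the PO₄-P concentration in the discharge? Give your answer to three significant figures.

Mass balance: 58800·0.08900 + 5620·Cₑ = 64420·0.7310
→ Cₑ = (64420·0.7310 − 58800·0.08900) / 5620 = 7.448 mg/L.

7.45 mg/L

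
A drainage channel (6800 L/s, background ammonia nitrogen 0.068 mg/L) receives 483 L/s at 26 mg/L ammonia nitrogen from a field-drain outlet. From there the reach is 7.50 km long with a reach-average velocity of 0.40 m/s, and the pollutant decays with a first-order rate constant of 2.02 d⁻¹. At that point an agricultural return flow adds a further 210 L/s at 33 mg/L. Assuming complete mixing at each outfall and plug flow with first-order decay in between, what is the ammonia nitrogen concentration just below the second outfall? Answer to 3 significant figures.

2.05 mg/L

After mixing, C = (6800·0.06800 + 483.0·26.00) / 7283 = 13020/7283 = 1.788 mg/L; combined flow 7283 L/s.
Travel time t = 7.50·1000 / 0.40 = 18750 s = 5.208 h.
After decay, C = 1.788 × e^(−kt) = 1.788 × 0.6451 = 1.153 mg/L.
Second outfall: C = (7283·1.153 + 210.0·33.00)/7493 = 2.046 mg/L.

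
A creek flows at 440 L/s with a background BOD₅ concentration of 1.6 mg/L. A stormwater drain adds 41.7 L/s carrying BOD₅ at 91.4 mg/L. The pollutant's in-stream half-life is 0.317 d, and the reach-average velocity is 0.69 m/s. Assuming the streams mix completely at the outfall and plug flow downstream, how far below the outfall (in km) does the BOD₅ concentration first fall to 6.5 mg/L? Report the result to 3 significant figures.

9.98 km

Flow-weighted average: C = (440.0·1.600 + 41.70·91.40) / 481.7 = 4515/481.7 = 9.374 mg/L.
Half-life 0.317 d → k = ln 2 / 0.317 = 2.187 d⁻¹.
Set 9.374·exp(−k·t) = 6.5 → t = ln(9.374/6.5)/k = 14470 s = 4.019 h.
Distance = v·t = 0.69·14470 = 9982 m = 9.982 km.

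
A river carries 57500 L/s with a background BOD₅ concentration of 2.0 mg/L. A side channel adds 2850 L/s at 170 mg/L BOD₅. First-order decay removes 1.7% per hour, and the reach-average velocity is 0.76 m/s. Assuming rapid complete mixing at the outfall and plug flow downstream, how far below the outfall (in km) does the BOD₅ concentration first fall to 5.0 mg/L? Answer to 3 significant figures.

Flow-weighted average: C = (57500·2.000 + 2850·170.0) / 60350 = 599500/60350 = 9.934 mg/L.
1.7%/h lost → k = −ln(1 − 0.017) = 0.01715 h⁻¹.
Set 9.934·exp(−k·t) = 5.0 → t = ln(9.934/5.0)/k = 144100 s = 40.04 h.
Distance = v·t = 0.76·144100 = 109500 m = 109.5 km.

110 km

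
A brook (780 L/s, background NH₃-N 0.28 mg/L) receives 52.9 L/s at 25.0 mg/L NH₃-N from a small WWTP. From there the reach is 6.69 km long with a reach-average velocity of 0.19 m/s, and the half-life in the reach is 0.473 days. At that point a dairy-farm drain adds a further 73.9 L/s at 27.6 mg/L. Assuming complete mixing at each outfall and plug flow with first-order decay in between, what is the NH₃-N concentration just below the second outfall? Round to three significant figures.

3.18 mg/L

Flow-weighted average: C = (780.0·0.2800 + 52.90·25.00) / 832.9 = 1541/832.9 = 1.850 mg/L; combined flow 832.9 L/s.
Travel time t = 6.69·1000 / 0.19 = 35210 s = 9.781 h.
Half-life 0.473 d → k = ln 2 / 0.473 = 1.465 d⁻¹.
First-order decay: C = 1.850·exp(−k·t) = 1.850·0.5503 = 1.018 mg/L.
Second outfall: C = (832.9·1.018 + 73.90·27.60)/906.8 = 3.184 mg/L.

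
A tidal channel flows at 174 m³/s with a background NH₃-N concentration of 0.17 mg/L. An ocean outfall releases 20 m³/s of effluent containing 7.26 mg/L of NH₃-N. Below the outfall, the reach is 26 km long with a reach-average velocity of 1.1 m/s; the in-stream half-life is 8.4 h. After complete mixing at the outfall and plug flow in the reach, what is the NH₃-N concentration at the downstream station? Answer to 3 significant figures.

0.524 mg/L

Flow-weighted average: C = (174.0·0.1700 + 20.00·7.260) / 194.0 = 174.8/194.0 = 0.9009 mg/L.
Travel time t = 26·1000 / 1.1 = 23640 s = 6.566 h.
Half-life 8.4 h → k = ln 2 / 8.4 = 0.08252 h⁻¹ = 1.980 d⁻¹.
Applying C = C₀e^(−kt): 0.9009 × 0.5817 = 0.5241 mg/L.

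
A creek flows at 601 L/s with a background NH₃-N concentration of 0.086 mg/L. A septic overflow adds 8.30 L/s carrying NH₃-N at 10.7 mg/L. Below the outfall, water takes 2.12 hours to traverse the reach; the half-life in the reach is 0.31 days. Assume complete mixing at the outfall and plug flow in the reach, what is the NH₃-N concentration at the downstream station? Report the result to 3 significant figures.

0.189 mg/L

Flow-weighted average: C = (601.0·0.08600 + 8.300·10.70) / 609.3 = 140.5/609.3 = 0.2306 mg/L.
Half-life 0.31 d → k = ln 2 / 0.31 = 2.236 d⁻¹.
After decay, C = 0.2306 × e^(−kt) = 0.2306 × 0.8208 = 0.1893 mg/L.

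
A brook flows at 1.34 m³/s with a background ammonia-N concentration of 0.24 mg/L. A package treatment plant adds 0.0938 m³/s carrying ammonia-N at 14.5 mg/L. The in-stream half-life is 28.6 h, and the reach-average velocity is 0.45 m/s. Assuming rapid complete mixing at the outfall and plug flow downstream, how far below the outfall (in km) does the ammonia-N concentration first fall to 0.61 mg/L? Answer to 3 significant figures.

Flow-weighted average: C = (1.340·0.2400 + 0.09380·14.50) / 1.434 = 1.682/1.434 = 1.173 mg/L.
Half-life 28.6 h → k = ln 2 / 28.6 = 0.02424 h⁻¹ = 0.5817 d⁻¹.
Set 1.173·exp(−k·t) = 0.61 → t = ln(1.173/0.61)/k = 97110 s = 26.98 h.
Distance = v·t = 0.45·97110 = 43700 m = 43.70 km.

43.7 km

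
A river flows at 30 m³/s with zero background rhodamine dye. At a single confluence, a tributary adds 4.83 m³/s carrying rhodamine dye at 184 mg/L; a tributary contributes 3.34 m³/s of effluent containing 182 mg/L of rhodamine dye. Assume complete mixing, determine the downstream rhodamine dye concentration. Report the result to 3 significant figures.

39.2 mg/L

After mixing, C = (30.00·0 + 4.830·184.0 + 3.340·182.0) / 38.17 = 1497/38.17 = 39.21 mg/L.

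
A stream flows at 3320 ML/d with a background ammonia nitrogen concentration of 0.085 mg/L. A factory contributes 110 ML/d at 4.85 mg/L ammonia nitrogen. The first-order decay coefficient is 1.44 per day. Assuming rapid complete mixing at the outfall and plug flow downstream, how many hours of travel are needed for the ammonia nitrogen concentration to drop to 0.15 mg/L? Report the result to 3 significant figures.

Mass balance: C = (3320·0.08500 + 110.0·4.850) / 3430 = 815.7/3430 = 0.2378 mg/L.
0.2378·exp(−k·t) = 0.15 → t = ln(0.2378/0.15)/k = 27650 s = 7.681 h.

7.68 h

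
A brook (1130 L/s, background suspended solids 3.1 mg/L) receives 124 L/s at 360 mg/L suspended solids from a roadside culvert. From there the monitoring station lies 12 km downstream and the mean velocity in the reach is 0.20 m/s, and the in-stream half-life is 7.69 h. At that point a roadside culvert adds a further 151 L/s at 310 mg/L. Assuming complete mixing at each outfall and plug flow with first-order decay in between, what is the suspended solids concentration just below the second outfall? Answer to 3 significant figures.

40.9 mg/L

Mixed concentration C = ΣQC/ΣQ = (1130·3.100 + 124.0·360.0) / 1254 = 48140/1254 = 38.39 mg/L; combined flow 1254 L/s.
Travel time t = 12·1000 / 0.20 = 60000 s = 16.67 h.
Half-life 7.69 h → k = ln 2 / 7.69 = 0.09014 h⁻¹ = 2.163 d⁻¹.
Applying C = C₀e^(−kt): 38.39 × 0.2226 = 8.547 mg/L.
At the second outfall, C = (1254·8.547 + 151.0·310.0) / (1254 + 151.0) = 40.95 mg/L.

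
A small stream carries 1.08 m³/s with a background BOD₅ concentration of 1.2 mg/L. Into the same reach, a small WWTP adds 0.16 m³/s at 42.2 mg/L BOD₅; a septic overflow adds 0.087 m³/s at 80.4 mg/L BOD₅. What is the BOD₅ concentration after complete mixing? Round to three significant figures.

11.3 mg/L

Mass balance: C = (1.080·1.200 + 0.1600·42.20 + 0.08700·80.40) / 1.327 = 15.04/1.327 = 11.34 mg/L.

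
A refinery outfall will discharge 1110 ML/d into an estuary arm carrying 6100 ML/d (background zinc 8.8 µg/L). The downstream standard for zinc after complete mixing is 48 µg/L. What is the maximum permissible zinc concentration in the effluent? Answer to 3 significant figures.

At the limit, (Qr·Cr + Qe·Cₑ)/(Qr + Qe) = 48:
Cₑ = (7210·48 − 6100·8.800) / 1110 = 263.4 µg/L.

263 µg/L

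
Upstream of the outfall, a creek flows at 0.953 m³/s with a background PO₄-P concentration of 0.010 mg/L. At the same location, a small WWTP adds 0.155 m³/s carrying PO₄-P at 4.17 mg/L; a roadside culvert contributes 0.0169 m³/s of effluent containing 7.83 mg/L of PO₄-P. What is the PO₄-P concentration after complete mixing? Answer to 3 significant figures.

Flow-weighted average: C = (0.9530·0.01000 + 0.1550·4.170 + 0.01690·7.830) / 1.125 = 0.7882/1.125 = 0.7007 mg/L.

0.701 mg/L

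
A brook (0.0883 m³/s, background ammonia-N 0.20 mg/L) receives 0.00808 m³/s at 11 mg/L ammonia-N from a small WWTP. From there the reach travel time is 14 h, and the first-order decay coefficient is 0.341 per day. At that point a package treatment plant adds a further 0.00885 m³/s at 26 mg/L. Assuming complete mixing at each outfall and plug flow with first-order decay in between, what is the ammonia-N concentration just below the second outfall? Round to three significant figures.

3.02 mg/L

Conservation of mass: C = (0.08830·0.2000 + 0.008080·11.00) / 0.09638 = 0.1065/0.09638 = 1.105 mg/L; combined flow 0.09638 m³/s.
First-order decay: C = 1.105·exp(−k·t) = 1.105·0.8196 = 0.9060 mg/L.
Second outfall: C = (0.09638·0.9060 + 0.008850·26.00)/0.1052 = 3.016 mg/L.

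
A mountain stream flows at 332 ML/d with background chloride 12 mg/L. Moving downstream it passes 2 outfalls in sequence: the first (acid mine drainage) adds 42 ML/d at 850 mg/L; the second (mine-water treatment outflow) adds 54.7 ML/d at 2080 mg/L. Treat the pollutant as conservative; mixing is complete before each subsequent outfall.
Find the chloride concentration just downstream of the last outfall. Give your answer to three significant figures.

358 mg/L

Below outfall 1: Q → 374.0 ML/d, C = (332.0·12.00 + 42.00·850.0)/374.0 = 106.1 mg/L.
Below outfall 2: Q → 428.7 ML/d, C = (374.0·106.1 + 54.70·2080)/428.7 = 358.0 mg/L.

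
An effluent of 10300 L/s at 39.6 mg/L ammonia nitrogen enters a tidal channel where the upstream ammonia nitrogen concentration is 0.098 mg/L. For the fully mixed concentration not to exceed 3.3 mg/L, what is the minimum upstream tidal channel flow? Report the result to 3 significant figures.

Set C_mix = 3.3: (Q·0.09800 + 10300·39.60) / (Q + 10300) = 3.3
→ Q = 10300·(39.60 − 3.3)/(3.3 − 0.09800) = 116800 L/s.

117000 L/s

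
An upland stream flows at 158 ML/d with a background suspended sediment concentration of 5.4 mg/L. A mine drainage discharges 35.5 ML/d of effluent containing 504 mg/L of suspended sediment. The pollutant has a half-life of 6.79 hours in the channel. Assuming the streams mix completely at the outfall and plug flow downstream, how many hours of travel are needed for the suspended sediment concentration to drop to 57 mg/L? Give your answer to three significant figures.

5.20 h

Mass balance: C = (158.0·5.400 + 35.50·504.0) / 193.5 = 18750/193.5 = 96.87 mg/L.
Half-life 6.79 h → k = ln 2 / 6.79 = 0.1021 h⁻¹ = 2.450 d⁻¹.
96.87·exp(−k·t) = 57 → t = ln(96.87/57)/k = 18700 s = 5.195 h.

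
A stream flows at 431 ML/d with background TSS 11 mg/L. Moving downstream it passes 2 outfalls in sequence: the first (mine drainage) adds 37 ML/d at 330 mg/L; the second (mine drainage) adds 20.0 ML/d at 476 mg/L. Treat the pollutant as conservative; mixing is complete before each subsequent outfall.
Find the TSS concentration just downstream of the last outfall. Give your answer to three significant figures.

54.2 mg/L

Outfall 1: combined Q = 468.0 ML/d; C = (431.0·11.00 + 37.00·330.0)/468.0 = 36.22 mg/L.
Outfall 2: combined Q = 488.0 ML/d; C = (468.0·36.22 + 20.00·476.0)/488.0 = 54.24 mg/L.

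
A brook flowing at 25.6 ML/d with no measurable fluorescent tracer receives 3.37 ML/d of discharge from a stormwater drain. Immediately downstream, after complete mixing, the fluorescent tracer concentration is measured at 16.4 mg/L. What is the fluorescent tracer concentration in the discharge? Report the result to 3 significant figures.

141 mg/L

Mass balance: 25.60·0 + 3.370·Cₑ = 28.97·16.40
→ Cₑ = (28.97·16.40 − 25.60·0) / 3.370 = 141.0 mg/L.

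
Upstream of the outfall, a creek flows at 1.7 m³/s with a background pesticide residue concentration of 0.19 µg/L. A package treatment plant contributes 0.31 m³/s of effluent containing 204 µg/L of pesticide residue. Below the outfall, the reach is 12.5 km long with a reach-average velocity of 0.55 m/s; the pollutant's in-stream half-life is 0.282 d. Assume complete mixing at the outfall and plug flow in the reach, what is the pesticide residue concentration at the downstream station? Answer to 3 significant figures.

16.6 µg/L

Mass balance: C = (1.700·0.1900 + 0.3100·204.0) / 2.010 = 63.56/2.010 = 31.62 µg/L.
Travel time t = 12.5·1000 / 0.55 = 22730 s = 6.313 h.
Half-life 0.282 d → k = ln 2 / 0.282 = 2.458 d⁻¹.
Applying C = C₀e^(−kt): 31.62 × 0.5238 = 16.57 µg/L.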